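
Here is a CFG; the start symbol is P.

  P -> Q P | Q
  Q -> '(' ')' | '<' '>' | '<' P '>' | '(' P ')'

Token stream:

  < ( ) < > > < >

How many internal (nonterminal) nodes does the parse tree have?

[P [Q < [P [Q ( )] [P [Q < >]]] >] [P [Q < >]]]

8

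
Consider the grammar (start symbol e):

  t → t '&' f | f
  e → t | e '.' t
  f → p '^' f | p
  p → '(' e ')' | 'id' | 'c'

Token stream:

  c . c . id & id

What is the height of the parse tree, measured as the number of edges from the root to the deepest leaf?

[e [e [e [t [f [p c]]]] . [t [f [p c]]]] . [t [t [f [p id]]] & [f [p id]]]]

6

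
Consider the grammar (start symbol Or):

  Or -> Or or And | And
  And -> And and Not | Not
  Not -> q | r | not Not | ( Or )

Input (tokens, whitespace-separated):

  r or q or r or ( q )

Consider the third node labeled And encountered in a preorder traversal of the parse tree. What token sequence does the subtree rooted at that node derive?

[Or [Or [Or [Or [And [Not r]]] or [And [Not q]]] or [And [Not r]]] or [And [Not ( [Or [And [Not q]]] )]]]

r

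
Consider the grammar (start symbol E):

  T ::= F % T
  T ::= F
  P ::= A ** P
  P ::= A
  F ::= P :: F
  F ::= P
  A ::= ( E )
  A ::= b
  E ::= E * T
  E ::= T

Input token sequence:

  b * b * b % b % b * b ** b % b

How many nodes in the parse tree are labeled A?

[E [E [E [E [T [F [P [A b]]]]] * [T [F [P [A b]]]]] * [T [F [P [A b]]] % [T [F [P [A b]]] % [T [F [P [A b]]]]]]] * [T [F [P [A b] ** [P [A b]]]] % [T [F [P [A b]]]]]]

8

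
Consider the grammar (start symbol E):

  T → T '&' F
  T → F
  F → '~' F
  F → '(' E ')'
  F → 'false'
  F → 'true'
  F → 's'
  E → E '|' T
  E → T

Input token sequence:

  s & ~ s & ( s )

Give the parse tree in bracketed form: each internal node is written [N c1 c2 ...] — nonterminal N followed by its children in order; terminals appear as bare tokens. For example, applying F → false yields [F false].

E
T
T & F
T & F & F
F & F & F
s & F & F
s & ~ F & F
s & ~ s & F
s & ~ s & ( E )
s & ~ s & ( T )
s & ~ s & ( F )
s & ~ s & ( s )

[E [T [T [T [F s]] & [F ~ [F s]]] & [F ( [E [T [F s]]] )]]]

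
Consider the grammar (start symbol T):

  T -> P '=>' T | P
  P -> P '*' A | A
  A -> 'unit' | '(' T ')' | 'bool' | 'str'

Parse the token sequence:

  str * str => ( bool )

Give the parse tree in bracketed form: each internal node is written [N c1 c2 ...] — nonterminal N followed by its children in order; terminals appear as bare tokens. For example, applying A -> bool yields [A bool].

T
P => T
P * A => T
A * A => T
str * A => T
str * str => T
str * str => P
str * str => A
str * str => ( T )
str * str => ( P )
str * str => ( A )
str * str => ( bool )

[T [P [P [A str]] * [A str]] => [T [P [A ( [T [P [A bool]]] )]]]]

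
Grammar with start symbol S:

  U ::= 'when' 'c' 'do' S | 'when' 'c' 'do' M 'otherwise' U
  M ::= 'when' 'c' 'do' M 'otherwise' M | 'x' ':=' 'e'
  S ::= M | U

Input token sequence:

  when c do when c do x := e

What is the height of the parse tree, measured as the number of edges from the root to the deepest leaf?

[S [U when c do [S [U when c do [S [M x := e]]]]]]

6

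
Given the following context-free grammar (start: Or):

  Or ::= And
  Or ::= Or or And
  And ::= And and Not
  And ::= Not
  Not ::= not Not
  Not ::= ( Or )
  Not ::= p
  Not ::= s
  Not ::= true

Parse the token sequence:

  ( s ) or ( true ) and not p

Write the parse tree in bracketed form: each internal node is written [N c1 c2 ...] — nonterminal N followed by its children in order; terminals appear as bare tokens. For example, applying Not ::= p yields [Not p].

Or
Or or And
And or And
Not or And
( Or ) or And
( And ) or And
( Not ) or And
( s ) or And
( s ) or And and Not
( s ) or Not and Not
( s ) or ( Or ) and Not
( s ) or ( And ) and Not
( s ) or ( Not ) and Not
( s ) or ( true ) and Not
( s ) or ( true ) and not Not
( s ) or ( true ) and not p

[Or [Or [And [Not ( [Or [And [Not s]]] )]]] or [And [And [Not ( [Or [And [Not true]]] )]] and [Not not [Not p]]]]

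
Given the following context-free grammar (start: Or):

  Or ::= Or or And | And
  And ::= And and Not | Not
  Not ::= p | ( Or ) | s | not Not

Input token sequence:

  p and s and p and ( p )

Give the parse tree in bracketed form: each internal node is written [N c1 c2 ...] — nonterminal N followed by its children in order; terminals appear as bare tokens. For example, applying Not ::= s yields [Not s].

[Or [And [And [And [And [Not p]] and [Not s]] and [Not p]] and [Not ( [Or [And [Not p]]] )]]]

Or
And
And and Not
And and Not and Not
And and Not and Not and Not
Not and Not and Not and Not
p and Not and Not and Not
p and s and Not and Not
p and s and p and Not
p and s and p and ( Or )
p and s and p and ( And )
p and s and p and ( Not )
p and s and p and ( p )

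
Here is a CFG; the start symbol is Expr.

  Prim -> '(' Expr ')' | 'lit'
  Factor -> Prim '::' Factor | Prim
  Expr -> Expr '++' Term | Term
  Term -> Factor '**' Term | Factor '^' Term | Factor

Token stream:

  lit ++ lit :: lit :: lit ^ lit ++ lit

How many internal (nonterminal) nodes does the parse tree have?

19

[Expr [Expr [Expr [Term [Factor [Prim lit]]]] ++ [Term [Factor [Prim lit] :: [Factor [Prim lit] :: [Factor [Prim lit]]]] ^ [Term [Factor [Prim lit]]]]] ++ [Term [Factor [Prim lit]]]]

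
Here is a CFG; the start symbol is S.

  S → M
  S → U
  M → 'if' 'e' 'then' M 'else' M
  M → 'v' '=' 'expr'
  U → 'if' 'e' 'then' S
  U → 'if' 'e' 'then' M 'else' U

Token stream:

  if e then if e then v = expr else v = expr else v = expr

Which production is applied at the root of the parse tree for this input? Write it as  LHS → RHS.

[S [M if e then [M if e then [M v = expr] else [M v = expr]] else [M v = expr]]]

S → M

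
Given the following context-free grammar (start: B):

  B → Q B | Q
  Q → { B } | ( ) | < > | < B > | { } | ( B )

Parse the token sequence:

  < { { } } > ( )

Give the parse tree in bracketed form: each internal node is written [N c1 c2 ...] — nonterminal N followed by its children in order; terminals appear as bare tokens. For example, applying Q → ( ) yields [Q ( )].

[B [Q < [B [Q { [B [Q { }]] }]] >] [B [Q ( )]]]

B
Q B
< B > B
< Q > B
< { B } > B
< { Q } > B
< { { } } > B
< { { } } > Q
< { { } } > ( )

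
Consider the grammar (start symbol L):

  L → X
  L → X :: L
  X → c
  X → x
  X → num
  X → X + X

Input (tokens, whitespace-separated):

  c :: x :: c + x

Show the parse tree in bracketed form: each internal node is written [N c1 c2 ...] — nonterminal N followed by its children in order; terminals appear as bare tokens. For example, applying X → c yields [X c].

L
X :: L
c :: L
c :: X :: L
c :: x :: L
c :: x :: X
c :: x :: X + X
c :: x :: c + X
c :: x :: c + x

[L [X c] :: [L [X x] :: [L [X [X c] + [X x]]]]]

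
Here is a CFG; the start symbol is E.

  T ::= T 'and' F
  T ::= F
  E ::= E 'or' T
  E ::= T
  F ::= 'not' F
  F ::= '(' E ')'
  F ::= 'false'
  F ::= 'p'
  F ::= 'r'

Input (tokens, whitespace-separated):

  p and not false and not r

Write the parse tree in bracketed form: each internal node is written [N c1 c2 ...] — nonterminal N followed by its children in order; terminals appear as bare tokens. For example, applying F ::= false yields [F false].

[E [T [T [T [F p]] and [F not [F false]]] and [F not [F r]]]]

E
T
T and F
T and F and F
F and F and F
p and F and F
p and not F and F
p and not false and F
p and not false and not F
p and not false and not r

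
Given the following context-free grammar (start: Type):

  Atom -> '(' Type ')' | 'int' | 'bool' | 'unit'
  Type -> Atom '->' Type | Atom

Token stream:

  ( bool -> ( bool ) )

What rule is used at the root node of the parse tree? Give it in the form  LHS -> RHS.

Type -> Atom

[Type [Atom ( [Type [Atom bool] -> [Type [Atom ( [Type [Atom bool]] )]]] )]]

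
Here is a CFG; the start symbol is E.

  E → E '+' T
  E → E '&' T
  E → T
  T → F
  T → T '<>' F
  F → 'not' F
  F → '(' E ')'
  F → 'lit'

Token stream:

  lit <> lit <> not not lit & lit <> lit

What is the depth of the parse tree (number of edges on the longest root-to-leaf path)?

6

[E [E [T [T [T [F lit]] <> [F lit]] <> [F not [F not [F lit]]]]] & [T [T [F lit]] <> [F lit]]]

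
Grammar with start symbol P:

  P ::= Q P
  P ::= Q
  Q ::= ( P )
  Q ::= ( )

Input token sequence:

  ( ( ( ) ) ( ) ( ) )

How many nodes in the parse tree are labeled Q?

5

[P [Q ( [P [Q ( [P [Q ( )]] )] [P [Q ( )] [P [Q ( )]]]] )]]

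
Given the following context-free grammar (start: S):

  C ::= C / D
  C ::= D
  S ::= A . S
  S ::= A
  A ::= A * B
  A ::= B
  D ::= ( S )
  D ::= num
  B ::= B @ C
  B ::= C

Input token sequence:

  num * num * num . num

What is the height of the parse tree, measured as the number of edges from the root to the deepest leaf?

[S [A [A [A [B [C [D num]]]] * [B [C [D num]]]] * [B [C [D num]]]] . [S [A [B [C [D num]]]]]]

7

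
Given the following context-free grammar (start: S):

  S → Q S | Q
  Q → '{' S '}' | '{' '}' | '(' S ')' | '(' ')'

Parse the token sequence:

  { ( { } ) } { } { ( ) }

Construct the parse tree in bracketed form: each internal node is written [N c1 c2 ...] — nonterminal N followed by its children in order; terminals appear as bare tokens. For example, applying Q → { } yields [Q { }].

S
Q S
{ S } S
{ Q } S
{ ( S ) } S
{ ( Q ) } S
{ ( { } ) } S
{ ( { } ) } Q S
{ ( { } ) } { } S
{ ( { } ) } { } Q
{ ( { } ) } { } { S }
{ ( { } ) } { } { Q }
{ ( { } ) } { } { ( ) }

[S [Q { [S [Q ( [S [Q { }]] )]] }] [S [Q { }] [S [Q { [S [Q ( )]] }]]]]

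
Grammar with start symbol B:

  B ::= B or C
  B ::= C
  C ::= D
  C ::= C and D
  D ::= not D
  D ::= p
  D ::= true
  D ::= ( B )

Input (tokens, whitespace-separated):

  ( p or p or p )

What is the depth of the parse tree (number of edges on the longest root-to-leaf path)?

[B [C [D ( [B [B [B [C [D p]]] or [C [D p]]] or [C [D p]]] )]]]

8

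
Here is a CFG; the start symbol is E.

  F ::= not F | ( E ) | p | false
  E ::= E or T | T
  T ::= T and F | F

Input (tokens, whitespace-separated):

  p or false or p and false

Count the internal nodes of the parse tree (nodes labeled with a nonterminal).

11

[E [E [E [T [F p]]] or [T [F false]]] or [T [T [F p]] and [F false]]]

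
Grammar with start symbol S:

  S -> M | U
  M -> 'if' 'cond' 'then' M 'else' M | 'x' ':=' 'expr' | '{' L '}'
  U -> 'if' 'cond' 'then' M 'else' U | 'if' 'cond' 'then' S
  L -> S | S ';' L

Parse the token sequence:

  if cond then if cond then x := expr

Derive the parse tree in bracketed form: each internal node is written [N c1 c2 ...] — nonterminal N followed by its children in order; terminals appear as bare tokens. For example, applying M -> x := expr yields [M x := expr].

[S [U if cond then [S [U if cond then [S [M x := expr]]]]]]

S
U
if cond then S
if cond then U
if cond then if cond then S
if cond then if cond then M
if cond then if cond then x := expr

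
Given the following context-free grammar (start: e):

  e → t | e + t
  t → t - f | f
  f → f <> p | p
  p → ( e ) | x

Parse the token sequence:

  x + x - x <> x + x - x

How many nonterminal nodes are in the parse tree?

20

[e [e [e [t [f [p x]]]] + [t [t [f [p x]]] - [f [f [p x]] <> [p x]]]] + [t [t [f [p x]]] - [f [p x]]]]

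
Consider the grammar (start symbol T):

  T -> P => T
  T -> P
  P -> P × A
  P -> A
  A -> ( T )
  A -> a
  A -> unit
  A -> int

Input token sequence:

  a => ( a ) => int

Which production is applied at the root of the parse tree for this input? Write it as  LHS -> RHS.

[T [P [A a]] => [T [P [A ( [T [P [A a]]] )]] => [T [P [A int]]]]]

T -> P => T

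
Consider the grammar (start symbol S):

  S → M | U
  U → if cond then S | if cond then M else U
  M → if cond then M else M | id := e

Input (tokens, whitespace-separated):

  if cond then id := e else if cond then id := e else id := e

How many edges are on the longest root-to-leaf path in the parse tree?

4

[S [M if cond then [M id := e] else [M if cond then [M id := e] else [M id := e]]]]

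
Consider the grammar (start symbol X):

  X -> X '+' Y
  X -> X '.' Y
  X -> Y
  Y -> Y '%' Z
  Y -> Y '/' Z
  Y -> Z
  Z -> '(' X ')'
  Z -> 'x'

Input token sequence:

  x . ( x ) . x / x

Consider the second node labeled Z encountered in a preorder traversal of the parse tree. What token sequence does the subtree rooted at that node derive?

[X [X [X [Y [Z x]]] . [Y [Z ( [X [Y [Z x]]] )]]] . [Y [Y [Z x]] / [Z x]]]

( x )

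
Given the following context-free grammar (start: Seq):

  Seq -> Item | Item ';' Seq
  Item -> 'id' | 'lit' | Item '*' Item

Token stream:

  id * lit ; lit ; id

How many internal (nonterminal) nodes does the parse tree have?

[Seq [Item [Item id] * [Item lit]] ; [Seq [Item lit] ; [Seq [Item id]]]]

8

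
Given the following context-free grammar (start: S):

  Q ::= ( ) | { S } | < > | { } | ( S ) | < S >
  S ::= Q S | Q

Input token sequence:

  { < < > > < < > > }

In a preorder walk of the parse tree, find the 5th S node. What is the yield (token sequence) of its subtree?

< >

[S [Q { [S [Q < [S [Q < >]] >] [S [Q < [S [Q < >]] >]]] }]]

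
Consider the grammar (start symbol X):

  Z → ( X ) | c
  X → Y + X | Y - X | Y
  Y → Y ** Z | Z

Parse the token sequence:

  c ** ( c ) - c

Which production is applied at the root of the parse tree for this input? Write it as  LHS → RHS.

X → Y - X

[X [Y [Y [Z c]] ** [Z ( [X [Y [Z c]]] )]] - [X [Y [Z c]]]]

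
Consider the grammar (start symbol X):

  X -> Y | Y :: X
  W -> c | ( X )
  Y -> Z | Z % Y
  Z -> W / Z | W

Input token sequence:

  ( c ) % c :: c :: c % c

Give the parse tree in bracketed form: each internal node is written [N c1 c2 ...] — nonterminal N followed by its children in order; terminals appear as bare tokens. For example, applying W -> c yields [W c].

[X [Y [Z [W ( [X [Y [Z [W c]]]] )]] % [Y [Z [W c]]]] :: [X [Y [Z [W c]]] :: [X [Y [Z [W c]] % [Y [Z [W c]]]]]]]

X
Y :: X
Z % Y :: X
W % Y :: X
( X ) % Y :: X
( Y ) % Y :: X
( Z ) % Y :: X
( W ) % Y :: X
( c ) % Y :: X
( c ) % Z :: X
( c ) % W :: X
( c ) % c :: X
( c ) % c :: Y :: X
( c ) % c :: Z :: X
( c ) % c :: W :: X
( c ) % c :: c :: X
( c ) % c :: c :: Y
( c ) % c :: c :: Z % Y
( c ) % c :: c :: W % Y
( c ) % c :: c :: c % Y
( c ) % c :: c :: c % Z
( c ) % c :: c :: c % W
( c ) % c :: c :: c % c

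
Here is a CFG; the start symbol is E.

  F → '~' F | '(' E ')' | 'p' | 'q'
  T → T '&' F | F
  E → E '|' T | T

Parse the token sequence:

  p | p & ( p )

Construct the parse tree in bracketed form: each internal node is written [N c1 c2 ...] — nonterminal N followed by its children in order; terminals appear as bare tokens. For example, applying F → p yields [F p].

E
E | T
T | T
F | T
p | T
p | T & F
p | F & F
p | p & F
p | p & ( E )
p | p & ( T )
p | p & ( F )
p | p & ( p )

[E [E [T [F p]]] | [T [T [F p]] & [F ( [E [T [F p]]] )]]]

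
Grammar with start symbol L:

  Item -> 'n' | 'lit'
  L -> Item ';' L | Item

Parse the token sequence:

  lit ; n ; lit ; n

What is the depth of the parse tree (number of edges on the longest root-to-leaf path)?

5

[L [Item lit] ; [L [Item n] ; [L [Item lit] ; [L [Item n]]]]]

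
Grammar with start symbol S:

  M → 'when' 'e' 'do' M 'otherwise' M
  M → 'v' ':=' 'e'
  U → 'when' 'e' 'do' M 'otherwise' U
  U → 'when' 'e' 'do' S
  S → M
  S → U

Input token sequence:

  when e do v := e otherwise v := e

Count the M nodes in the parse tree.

3

[S [M when e do [M v := e] otherwise [M v := e]]]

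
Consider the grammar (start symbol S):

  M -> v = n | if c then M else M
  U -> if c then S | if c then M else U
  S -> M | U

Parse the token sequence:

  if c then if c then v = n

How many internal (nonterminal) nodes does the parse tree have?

6

[S [U if c then [S [U if c then [S [M v = n]]]]]]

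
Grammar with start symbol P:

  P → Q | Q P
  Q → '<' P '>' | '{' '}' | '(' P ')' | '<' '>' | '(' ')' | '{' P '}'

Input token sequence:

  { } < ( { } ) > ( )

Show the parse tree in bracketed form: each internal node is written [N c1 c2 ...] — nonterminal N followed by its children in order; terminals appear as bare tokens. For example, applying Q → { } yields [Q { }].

P
Q P
{ } P
{ } Q P
{ } < P > P
{ } < Q > P
{ } < ( P ) > P
{ } < ( Q ) > P
{ } < ( { } ) > P
{ } < ( { } ) > Q
{ } < ( { } ) > ( )

[P [Q { }] [P [Q < [P [Q ( [P [Q { }]] )]] >] [P [Q ( )]]]]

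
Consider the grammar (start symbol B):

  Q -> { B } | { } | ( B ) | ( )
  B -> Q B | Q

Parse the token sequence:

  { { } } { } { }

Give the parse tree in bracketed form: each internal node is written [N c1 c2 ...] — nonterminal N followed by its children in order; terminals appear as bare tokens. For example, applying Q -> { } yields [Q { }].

B
Q B
{ B } B
{ Q } B
{ { } } B
{ { } } Q B
{ { } } { } B
{ { } } { } Q
{ { } } { } { }

[B [Q { [B [Q { }]] }] [B [Q { }] [B [Q { }]]]]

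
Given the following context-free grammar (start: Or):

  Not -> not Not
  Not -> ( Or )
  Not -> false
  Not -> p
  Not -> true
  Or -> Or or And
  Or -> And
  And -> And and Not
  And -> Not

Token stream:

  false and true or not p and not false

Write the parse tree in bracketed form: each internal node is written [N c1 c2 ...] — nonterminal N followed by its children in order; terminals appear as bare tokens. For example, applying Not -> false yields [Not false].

[Or [Or [And [And [Not false]] and [Not true]]] or [And [And [Not not [Not p]]] and [Not not [Not false]]]]

Or
Or or And
And or And
And and Not or And
Not and Not or And
false and Not or And
false and true or And
false and true or And and Not
false and true or Not and Not
false and true or not Not and Not
false and true or not p and Not
false and true or not p and not Not
false and true or not p and not false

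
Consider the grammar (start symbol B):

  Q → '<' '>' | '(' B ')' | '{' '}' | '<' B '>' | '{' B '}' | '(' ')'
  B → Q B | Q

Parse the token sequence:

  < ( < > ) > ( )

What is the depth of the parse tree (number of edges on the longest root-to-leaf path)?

6

[B [Q < [B [Q ( [B [Q < >]] )]] >] [B [Q ( )]]]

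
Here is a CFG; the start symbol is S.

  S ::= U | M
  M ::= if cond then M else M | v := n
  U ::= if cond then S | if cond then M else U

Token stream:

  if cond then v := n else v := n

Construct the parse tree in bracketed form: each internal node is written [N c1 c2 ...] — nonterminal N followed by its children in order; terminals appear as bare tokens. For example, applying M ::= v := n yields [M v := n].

S
M
if cond then M else M
if cond then v := n else M
if cond then v := n else v := n

[S [M if cond then [M v := n] else [M v := n]]]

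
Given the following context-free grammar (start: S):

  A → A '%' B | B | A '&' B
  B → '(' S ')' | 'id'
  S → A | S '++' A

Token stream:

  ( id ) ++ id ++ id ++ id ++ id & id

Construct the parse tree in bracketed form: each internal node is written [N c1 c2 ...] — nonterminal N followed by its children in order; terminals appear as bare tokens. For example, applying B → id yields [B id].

[S [S [S [S [S [A [B ( [S [A [B id]]] )]]] ++ [A [B id]]] ++ [A [B id]]] ++ [A [B id]]] ++ [A [A [B id]] & [B id]]]

S
S ++ A
S ++ A ++ A
S ++ A ++ A ++ A
S ++ A ++ A ++ A ++ A
A ++ A ++ A ++ A ++ A
B ++ A ++ A ++ A ++ A
( S ) ++ A ++ A ++ A ++ A
( A ) ++ A ++ A ++ A ++ A
( B ) ++ A ++ A ++ A ++ A
( id ) ++ A ++ A ++ A ++ A
( id ) ++ B ++ A ++ A ++ A
( id ) ++ id ++ A ++ A ++ A
( id ) ++ id ++ B ++ A ++ A
( id ) ++ id ++ id ++ A ++ A
( id ) ++ id ++ id ++ B ++ A
( id ) ++ id ++ id ++ id ++ A
( id ) ++ id ++ id ++ id ++ A & B
( id ) ++ id ++ id ++ id ++ B & B
( id ) ++ id ++ id ++ id ++ id & B
( id ) ++ id ++ id ++ id ++ id & id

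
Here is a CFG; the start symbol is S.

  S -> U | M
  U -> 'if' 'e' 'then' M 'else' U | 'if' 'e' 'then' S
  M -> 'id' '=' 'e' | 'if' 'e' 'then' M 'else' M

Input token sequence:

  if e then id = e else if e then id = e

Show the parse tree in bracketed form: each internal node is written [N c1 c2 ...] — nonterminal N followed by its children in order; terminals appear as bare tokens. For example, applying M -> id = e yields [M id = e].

[S [U if e then [M id = e] else [U if e then [S [M id = e]]]]]

S
U
if e then M else U
if e then id = e else U
if e then id = e else if e then S
if e then id = e else if e then M
if e then id = e else if e then id = e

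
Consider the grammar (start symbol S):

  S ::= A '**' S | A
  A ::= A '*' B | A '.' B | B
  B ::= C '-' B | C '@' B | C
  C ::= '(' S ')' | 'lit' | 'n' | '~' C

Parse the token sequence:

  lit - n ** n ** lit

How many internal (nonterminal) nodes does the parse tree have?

14

[S [A [B [C lit] - [B [C n]]]] ** [S [A [B [C n]]] ** [S [A [B [C lit]]]]]]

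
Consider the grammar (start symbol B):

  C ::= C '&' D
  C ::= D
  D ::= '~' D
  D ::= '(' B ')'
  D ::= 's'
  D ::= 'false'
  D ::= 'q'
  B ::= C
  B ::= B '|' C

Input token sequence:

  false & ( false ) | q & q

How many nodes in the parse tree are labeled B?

[B [B [C [C [D false]] & [D ( [B [C [D false]]] )]]] | [C [C [D q]] & [D q]]]

3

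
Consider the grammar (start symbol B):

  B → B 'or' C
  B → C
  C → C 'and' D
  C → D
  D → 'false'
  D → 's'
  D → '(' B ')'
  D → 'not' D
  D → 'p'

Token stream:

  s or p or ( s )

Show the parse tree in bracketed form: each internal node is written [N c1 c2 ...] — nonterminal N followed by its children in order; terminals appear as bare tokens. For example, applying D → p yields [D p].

B
B or C
B or C or C
C or C or C
D or C or C
s or C or C
s or D or C
s or p or C
s or p or D
s or p or ( B )
s or p or ( C )
s or p or ( D )
s or p or ( s )

[B [B [B [C [D s]]] or [C [D p]]] or [C [D ( [B [C [D s]]] )]]]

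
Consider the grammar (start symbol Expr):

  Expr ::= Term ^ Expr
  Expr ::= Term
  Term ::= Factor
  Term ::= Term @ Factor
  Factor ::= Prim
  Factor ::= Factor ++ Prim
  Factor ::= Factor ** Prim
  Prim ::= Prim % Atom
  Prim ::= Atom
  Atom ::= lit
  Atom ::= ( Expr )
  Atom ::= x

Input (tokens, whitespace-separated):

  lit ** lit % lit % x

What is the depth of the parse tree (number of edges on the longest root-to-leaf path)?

[Expr [Term [Factor [Factor [Prim [Atom lit]]] ** [Prim [Prim [Prim [Atom lit]] % [Atom lit]] % [Atom x]]]]]

7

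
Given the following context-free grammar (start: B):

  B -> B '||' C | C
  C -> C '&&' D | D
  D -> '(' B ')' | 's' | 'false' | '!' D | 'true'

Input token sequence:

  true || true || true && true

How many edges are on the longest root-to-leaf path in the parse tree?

[B [B [B [C [D true]]] || [C [D true]]] || [C [C [D true]] && [D true]]]

5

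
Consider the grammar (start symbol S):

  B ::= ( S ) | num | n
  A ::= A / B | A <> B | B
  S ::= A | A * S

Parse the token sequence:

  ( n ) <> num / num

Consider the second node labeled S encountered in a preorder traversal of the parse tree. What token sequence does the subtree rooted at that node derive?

n

[S [A [A [A [B ( [S [A [B n]]] )]] <> [B num]] / [B num]]]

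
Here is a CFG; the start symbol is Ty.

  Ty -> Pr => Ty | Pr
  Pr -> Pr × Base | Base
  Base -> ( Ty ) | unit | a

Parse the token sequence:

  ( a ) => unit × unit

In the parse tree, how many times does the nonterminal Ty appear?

[Ty [Pr [Base ( [Ty [Pr [Base a]]] )]] => [Ty [Pr [Pr [Base unit]] × [Base unit]]]]

3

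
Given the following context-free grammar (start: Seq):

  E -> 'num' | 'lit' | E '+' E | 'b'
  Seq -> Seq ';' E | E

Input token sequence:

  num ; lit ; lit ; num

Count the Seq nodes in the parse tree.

[Seq [Seq [Seq [Seq [E num]] ; [E lit]] ; [E lit]] ; [E num]]

4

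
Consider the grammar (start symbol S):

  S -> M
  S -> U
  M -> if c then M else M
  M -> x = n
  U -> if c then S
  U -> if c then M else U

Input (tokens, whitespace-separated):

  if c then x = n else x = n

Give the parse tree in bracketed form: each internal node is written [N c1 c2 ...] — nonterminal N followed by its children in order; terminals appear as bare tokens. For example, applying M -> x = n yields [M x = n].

[S [M if c then [M x = n] else [M x = n]]]

S
M
if c then M else M
if c then x = n else M
if c then x = n else x = n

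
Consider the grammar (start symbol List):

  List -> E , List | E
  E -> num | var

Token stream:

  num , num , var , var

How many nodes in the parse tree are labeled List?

4

[List [E num] , [List [E num] , [List [E var] , [List [E var]]]]]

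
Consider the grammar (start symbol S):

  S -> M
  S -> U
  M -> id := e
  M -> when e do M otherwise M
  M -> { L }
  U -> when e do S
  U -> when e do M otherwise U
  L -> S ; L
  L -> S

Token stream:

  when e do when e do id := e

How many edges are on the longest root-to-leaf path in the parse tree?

6

[S [U when e do [S [U when e do [S [M id := e]]]]]]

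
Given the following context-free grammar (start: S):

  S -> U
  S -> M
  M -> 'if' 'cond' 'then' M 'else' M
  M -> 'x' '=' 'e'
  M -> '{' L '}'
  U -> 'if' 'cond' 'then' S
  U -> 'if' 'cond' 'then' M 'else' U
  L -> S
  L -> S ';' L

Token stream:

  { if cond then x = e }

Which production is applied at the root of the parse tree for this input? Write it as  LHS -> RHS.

[S [M { [L [S [U if cond then [S [M x = e]]]]] }]]

S -> M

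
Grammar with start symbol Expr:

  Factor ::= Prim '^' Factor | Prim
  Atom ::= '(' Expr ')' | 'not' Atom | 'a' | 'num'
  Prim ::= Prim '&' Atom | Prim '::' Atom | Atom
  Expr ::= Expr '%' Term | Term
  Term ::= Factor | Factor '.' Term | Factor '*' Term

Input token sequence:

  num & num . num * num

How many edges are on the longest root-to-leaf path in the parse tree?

[Expr [Term [Factor [Prim [Prim [Atom num]] & [Atom num]]] . [Term [Factor [Prim [Atom num]]] * [Term [Factor [Prim [Atom num]]]]]]]

7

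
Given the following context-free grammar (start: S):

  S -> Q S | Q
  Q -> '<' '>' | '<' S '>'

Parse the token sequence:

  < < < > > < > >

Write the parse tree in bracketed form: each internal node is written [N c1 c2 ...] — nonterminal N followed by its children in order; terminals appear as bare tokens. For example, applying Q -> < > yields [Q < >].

S
Q
< S >
< Q S >
< < S > S >
< < Q > S >
< < < > > S >
< < < > > Q >
< < < > > < > >

[S [Q < [S [Q < [S [Q < >]] >] [S [Q < >]]] >]]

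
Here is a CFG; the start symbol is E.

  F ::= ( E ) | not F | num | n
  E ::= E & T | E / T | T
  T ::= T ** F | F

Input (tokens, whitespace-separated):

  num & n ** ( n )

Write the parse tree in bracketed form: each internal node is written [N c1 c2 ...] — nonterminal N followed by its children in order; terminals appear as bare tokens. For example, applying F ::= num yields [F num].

E
E & T
T & T
F & T
num & T
num & T ** F
num & F ** F
num & n ** F
num & n ** ( E )
num & n ** ( T )
num & n ** ( F )
num & n ** ( n )

[E [E [T [F num]]] & [T [T [F n]] ** [F ( [E [T [F n]]] )]]]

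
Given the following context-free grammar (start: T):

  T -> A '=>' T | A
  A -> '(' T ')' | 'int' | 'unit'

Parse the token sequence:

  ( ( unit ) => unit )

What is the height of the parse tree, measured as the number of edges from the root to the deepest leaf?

[T [A ( [T [A ( [T [A unit]] )] => [T [A unit]]] )]]

6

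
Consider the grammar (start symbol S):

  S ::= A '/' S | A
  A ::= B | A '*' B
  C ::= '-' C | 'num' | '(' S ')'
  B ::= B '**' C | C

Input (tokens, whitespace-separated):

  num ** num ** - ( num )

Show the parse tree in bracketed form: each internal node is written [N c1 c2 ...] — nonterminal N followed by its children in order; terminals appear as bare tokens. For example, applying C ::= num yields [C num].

[S [A [B [B [B [C num]] ** [C num]] ** [C - [C ( [S [A [B [C num]]]] )]]]]]

S
A
B
B ** C
B ** C ** C
C ** C ** C
num ** C ** C
num ** num ** C
num ** num ** - C
num ** num ** - ( S )
num ** num ** - ( A )
num ** num ** - ( B )
num ** num ** - ( C )
num ** num ** - ( num )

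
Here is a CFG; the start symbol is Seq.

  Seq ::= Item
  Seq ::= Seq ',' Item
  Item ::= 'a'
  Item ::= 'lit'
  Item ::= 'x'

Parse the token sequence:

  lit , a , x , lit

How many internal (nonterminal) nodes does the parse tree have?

8

[Seq [Seq [Seq [Seq [Item lit]] , [Item a]] , [Item x]] , [Item lit]]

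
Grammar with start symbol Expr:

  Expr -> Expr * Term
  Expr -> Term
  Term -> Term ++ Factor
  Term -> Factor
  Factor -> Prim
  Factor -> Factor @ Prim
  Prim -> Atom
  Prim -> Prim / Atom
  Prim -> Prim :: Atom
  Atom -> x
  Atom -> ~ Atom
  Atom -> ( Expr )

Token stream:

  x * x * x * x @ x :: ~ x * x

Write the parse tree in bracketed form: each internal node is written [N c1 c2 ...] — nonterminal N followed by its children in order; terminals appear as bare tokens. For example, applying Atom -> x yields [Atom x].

[Expr [Expr [Expr [Expr [Expr [Term [Factor [Prim [Atom x]]]]] * [Term [Factor [Prim [Atom x]]]]] * [Term [Factor [Prim [Atom x]]]]] * [Term [Factor [Factor [Prim [Atom x]]] @ [Prim [Prim [Atom x]] :: [Atom ~ [Atom x]]]]]] * [Term [Factor [Prim [Atom x]]]]]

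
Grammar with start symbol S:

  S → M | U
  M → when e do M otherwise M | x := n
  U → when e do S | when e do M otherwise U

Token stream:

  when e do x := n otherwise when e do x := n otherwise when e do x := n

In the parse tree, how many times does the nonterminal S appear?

[S [U when e do [M x := n] otherwise [U when e do [M x := n] otherwise [U when e do [S [M x := n]]]]]]

2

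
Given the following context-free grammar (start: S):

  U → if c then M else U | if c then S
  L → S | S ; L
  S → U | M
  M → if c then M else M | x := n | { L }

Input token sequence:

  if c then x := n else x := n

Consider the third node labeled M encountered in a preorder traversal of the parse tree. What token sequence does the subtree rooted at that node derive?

x := n

[S [M if c then [M x := n] else [M x := n]]]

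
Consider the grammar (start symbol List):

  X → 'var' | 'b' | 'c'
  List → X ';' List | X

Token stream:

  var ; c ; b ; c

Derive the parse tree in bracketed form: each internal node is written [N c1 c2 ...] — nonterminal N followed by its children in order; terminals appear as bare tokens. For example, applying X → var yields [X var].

[List [X var] ; [List [X c] ; [List [X b] ; [List [X c]]]]]

List
X ; List
var ; List
var ; X ; List
var ; c ; List
var ; c ; X ; List
var ; c ; b ; List
var ; c ; b ; X
var ; c ; b ; c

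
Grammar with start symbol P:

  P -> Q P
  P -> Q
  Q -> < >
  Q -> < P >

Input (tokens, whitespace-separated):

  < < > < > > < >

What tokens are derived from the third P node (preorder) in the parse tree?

< >

[P [Q < [P [Q < >] [P [Q < >]]] >] [P [Q < >]]]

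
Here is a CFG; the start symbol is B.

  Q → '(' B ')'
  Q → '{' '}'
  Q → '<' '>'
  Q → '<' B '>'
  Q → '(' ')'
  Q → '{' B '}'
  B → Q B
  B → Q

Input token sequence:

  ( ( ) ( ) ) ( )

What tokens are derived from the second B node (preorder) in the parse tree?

[B [Q ( [B [Q ( )] [B [Q ( )]]] )] [B [Q ( )]]]

( ) ( )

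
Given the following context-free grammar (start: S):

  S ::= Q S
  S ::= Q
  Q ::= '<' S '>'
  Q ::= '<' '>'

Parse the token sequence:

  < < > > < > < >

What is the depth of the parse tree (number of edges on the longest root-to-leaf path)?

[S [Q < [S [Q < >]] >] [S [Q < >] [S [Q < >]]]]

4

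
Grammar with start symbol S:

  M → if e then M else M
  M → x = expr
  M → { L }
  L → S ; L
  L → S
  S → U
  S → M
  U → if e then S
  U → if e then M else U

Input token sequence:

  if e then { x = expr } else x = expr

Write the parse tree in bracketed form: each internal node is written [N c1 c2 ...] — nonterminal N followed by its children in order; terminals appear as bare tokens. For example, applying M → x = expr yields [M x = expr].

S
M
if e then M else M
if e then { L } else M
if e then { S } else M
if e then { M } else M
if e then { x = expr } else M
if e then { x = expr } else x = expr

[S [M if e then [M { [L [S [M x = expr]]] }] else [M x = expr]]]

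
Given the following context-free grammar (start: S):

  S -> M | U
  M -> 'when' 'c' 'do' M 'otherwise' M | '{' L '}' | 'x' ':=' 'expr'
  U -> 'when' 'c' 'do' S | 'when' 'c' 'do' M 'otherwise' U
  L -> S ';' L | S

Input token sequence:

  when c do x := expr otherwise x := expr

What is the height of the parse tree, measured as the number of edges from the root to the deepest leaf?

[S [M when c do [M x := expr] otherwise [M x := expr]]]

3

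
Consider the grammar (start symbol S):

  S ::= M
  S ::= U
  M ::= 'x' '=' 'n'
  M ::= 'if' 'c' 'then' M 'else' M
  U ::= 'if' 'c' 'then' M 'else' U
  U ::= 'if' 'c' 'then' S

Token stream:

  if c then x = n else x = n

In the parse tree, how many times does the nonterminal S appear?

1

[S [M if c then [M x = n] else [M x = n]]]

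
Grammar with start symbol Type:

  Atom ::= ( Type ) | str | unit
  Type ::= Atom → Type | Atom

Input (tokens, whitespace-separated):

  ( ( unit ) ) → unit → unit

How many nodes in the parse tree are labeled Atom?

[Type [Atom ( [Type [Atom ( [Type [Atom unit]] )]] )] → [Type [Atom unit] → [Type [Atom unit]]]]

5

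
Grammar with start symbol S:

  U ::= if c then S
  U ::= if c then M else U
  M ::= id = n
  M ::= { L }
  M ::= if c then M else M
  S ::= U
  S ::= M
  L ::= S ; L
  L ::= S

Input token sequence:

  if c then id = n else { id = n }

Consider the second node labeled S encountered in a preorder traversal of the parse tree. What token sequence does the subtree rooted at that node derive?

[S [M if c then [M id = n] else [M { [L [S [M id = n]]] }]]]

id = n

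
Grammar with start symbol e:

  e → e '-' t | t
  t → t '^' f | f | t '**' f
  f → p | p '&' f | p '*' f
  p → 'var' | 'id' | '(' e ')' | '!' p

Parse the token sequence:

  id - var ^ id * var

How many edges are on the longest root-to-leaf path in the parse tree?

5

[e [e [t [f [p id]]]] - [t [t [f [p var]]] ^ [f [p id] * [f [p var]]]]]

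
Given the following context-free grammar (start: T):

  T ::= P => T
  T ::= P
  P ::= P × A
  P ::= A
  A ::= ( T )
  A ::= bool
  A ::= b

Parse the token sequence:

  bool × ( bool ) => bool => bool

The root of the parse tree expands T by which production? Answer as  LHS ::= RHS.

T ::= P => T

[T [P [P [A bool]] × [A ( [T [P [A bool]]] )]] => [T [P [A bool]] => [T [P [A bool]]]]]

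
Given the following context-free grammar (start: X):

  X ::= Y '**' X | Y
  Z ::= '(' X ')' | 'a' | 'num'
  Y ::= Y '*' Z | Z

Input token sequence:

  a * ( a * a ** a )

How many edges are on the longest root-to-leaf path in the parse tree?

[X [Y [Y [Z a]] * [Z ( [X [Y [Y [Z a]] * [Z a]] ** [X [Y [Z a]]]] )]]]

7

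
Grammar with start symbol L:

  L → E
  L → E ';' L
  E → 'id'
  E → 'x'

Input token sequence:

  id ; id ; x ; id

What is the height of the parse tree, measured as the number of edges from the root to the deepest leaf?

[L [E id] ; [L [E id] ; [L [E x] ; [L [E id]]]]]

5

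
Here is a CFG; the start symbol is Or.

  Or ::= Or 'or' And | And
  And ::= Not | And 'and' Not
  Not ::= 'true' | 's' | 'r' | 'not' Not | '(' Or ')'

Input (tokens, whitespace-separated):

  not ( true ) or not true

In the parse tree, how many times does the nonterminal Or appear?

3

[Or [Or [And [Not not [Not ( [Or [And [Not true]]] )]]]] or [And [Not not [Not true]]]]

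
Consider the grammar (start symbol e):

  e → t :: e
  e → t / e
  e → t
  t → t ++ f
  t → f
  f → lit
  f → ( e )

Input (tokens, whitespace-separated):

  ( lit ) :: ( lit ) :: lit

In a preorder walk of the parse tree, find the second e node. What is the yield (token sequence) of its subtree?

[e [t [f ( [e [t [f lit]]] )]] :: [e [t [f ( [e [t [f lit]]] )]] :: [e [t [f lit]]]]]

lit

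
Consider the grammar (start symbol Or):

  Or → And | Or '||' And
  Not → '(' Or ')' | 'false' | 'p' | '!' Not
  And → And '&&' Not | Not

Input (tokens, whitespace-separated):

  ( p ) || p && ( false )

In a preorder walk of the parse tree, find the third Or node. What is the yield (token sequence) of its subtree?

[Or [Or [And [Not ( [Or [And [Not p]]] )]]] || [And [And [Not p]] && [Not ( [Or [And [Not false]]] )]]]

p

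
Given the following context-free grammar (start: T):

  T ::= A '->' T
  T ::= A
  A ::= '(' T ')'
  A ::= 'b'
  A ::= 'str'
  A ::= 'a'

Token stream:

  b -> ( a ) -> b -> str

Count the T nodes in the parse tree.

5

[T [A b] -> [T [A ( [T [A a]] )] -> [T [A b] -> [T [A str]]]]]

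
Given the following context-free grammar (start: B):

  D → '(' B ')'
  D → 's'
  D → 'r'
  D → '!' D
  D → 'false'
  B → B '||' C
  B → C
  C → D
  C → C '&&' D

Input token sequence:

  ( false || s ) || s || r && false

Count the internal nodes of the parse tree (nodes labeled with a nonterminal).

[B [B [B [C [D ( [B [B [C [D false]]] || [C [D s]]] )]]] || [C [D s]]] || [C [C [D r]] && [D false]]]

17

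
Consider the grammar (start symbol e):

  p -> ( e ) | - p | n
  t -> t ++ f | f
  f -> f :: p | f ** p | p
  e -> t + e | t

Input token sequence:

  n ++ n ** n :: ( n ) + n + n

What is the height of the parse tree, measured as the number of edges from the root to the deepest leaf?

[e [t [t [f [p n]]] ++ [f [f [f [p n]] ** [p n]] :: [p ( [e [t [f [p n]]]] )]]] + [e [t [f [p n]]] + [e [t [f [p n]]]]]]

8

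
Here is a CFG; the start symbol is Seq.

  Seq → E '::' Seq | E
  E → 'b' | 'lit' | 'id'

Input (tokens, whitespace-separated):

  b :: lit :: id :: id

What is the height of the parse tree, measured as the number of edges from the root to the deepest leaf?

[Seq [E b] :: [Seq [E lit] :: [Seq [E id] :: [Seq [E id]]]]]

5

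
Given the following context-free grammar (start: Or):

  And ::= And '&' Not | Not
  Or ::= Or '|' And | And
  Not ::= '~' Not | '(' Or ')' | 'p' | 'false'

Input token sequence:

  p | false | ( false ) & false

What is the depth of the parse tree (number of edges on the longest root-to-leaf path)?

[Or [Or [Or [And [Not p]]] | [And [Not false]]] | [And [And [Not ( [Or [And [Not false]]] )]] & [Not false]]]

7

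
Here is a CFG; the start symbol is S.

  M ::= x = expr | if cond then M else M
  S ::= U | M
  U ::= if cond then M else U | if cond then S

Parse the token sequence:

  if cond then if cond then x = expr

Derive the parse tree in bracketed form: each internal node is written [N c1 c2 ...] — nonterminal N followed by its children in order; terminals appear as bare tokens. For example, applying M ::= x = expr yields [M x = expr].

S
U
if cond then S
if cond then U
if cond then if cond then S
if cond then if cond then M
if cond then if cond then x = expr

[S [U if cond then [S [U if cond then [S [M x = expr]]]]]]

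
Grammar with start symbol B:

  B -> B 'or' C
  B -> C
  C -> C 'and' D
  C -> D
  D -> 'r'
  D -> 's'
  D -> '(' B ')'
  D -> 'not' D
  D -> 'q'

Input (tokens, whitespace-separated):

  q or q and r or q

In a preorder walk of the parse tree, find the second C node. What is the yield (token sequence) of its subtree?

[B [B [B [C [D q]]] or [C [C [D q]] and [D r]]] or [C [D q]]]

q and r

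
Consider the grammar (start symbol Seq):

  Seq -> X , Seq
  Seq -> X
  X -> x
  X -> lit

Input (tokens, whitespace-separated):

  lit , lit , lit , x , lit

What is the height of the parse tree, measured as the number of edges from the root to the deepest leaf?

[Seq [X lit] , [Seq [X lit] , [Seq [X lit] , [Seq [X x] , [Seq [X lit]]]]]]

6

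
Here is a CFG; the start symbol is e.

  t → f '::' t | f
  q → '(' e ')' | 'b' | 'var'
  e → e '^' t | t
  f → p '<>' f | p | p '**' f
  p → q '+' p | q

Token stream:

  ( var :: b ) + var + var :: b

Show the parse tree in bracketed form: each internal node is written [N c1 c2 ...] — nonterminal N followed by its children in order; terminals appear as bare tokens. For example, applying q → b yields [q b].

e
t
f :: t
p :: t
q + p :: t
( e ) + p :: t
( t ) + p :: t
( f :: t ) + p :: t
( p :: t ) + p :: t
( q :: t ) + p :: t
( var :: t ) + p :: t
( var :: f ) + p :: t
( var :: p ) + p :: t
( var :: q ) + p :: t
( var :: b ) + p :: t
( var :: b ) + q + p :: t
( var :: b ) + var + p :: t
( var :: b ) + var + q :: t
( var :: b ) + var + var :: t
( var :: b ) + var + var :: f
( var :: b ) + var + var :: p
( var :: b ) + var + var :: q
( var :: b ) + var + var :: b

[e [t [f [p [q ( [e [t [f [p [q var]]] :: [t [f [p [q b]]]]]] )] + [p [q var] + [p [q var]]]]] :: [t [f [p [q b]]]]]]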